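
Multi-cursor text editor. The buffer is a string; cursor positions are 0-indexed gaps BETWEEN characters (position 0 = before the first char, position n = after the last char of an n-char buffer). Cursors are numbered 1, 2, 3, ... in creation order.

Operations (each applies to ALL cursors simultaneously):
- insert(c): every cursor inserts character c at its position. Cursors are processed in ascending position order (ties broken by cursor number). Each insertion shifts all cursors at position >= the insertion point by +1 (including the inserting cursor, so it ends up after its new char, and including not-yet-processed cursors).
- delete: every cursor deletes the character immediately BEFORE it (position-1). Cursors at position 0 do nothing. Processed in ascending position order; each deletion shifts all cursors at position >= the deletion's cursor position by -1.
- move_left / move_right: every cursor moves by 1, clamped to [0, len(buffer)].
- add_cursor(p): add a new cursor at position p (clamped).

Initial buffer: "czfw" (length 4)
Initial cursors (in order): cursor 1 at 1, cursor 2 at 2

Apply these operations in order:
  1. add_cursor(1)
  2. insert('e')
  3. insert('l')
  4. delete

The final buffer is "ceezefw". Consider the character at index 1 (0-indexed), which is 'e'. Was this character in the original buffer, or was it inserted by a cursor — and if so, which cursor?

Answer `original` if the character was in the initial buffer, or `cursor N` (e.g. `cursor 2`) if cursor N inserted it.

After op 1 (add_cursor(1)): buffer="czfw" (len 4), cursors c1@1 c3@1 c2@2, authorship ....
After op 2 (insert('e')): buffer="ceezefw" (len 7), cursors c1@3 c3@3 c2@5, authorship .13.2..
After op 3 (insert('l')): buffer="ceellzelfw" (len 10), cursors c1@5 c3@5 c2@8, authorship .1313.22..
After op 4 (delete): buffer="ceezefw" (len 7), cursors c1@3 c3@3 c2@5, authorship .13.2..
Authorship (.=original, N=cursor N): . 1 3 . 2 . .
Index 1: author = 1

Answer: cursor 1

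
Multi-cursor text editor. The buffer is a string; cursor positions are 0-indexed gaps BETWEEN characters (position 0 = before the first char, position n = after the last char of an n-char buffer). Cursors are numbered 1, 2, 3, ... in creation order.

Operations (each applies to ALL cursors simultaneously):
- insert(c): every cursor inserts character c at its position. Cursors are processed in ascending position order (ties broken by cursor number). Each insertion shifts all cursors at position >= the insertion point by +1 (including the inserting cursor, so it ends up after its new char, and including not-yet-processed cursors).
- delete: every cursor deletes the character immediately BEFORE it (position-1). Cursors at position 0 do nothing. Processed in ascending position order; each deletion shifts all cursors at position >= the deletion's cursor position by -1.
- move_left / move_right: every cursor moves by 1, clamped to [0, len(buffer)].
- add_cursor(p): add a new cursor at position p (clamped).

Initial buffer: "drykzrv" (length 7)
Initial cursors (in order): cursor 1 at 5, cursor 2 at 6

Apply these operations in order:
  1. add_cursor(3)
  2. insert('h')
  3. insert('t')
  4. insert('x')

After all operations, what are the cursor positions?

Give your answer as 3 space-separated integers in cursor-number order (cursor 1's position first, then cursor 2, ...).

Answer: 11 15 6

Derivation:
After op 1 (add_cursor(3)): buffer="drykzrv" (len 7), cursors c3@3 c1@5 c2@6, authorship .......
After op 2 (insert('h')): buffer="dryhkzhrhv" (len 10), cursors c3@4 c1@7 c2@9, authorship ...3..1.2.
After op 3 (insert('t')): buffer="dryhtkzhtrhtv" (len 13), cursors c3@5 c1@9 c2@12, authorship ...33..11.22.
After op 4 (insert('x')): buffer="dryhtxkzhtxrhtxv" (len 16), cursors c3@6 c1@11 c2@15, authorship ...333..111.222.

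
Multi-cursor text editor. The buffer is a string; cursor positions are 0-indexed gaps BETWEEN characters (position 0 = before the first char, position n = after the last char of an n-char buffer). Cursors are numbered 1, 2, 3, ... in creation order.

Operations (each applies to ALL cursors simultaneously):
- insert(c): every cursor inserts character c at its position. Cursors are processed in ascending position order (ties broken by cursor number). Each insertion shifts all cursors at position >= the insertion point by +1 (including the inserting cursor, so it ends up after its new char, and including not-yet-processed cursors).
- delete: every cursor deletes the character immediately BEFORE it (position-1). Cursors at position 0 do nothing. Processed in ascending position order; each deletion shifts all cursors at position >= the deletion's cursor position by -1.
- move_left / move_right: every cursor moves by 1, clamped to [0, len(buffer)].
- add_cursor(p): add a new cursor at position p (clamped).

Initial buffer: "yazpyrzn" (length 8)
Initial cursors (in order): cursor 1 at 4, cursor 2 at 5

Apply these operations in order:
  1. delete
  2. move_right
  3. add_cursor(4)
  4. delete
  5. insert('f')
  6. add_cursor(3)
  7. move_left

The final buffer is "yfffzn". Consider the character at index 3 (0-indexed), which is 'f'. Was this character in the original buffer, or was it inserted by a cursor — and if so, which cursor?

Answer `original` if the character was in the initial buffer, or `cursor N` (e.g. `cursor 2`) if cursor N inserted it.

After op 1 (delete): buffer="yazrzn" (len 6), cursors c1@3 c2@3, authorship ......
After op 2 (move_right): buffer="yazrzn" (len 6), cursors c1@4 c2@4, authorship ......
After op 3 (add_cursor(4)): buffer="yazrzn" (len 6), cursors c1@4 c2@4 c3@4, authorship ......
After op 4 (delete): buffer="yzn" (len 3), cursors c1@1 c2@1 c3@1, authorship ...
After op 5 (insert('f')): buffer="yfffzn" (len 6), cursors c1@4 c2@4 c3@4, authorship .123..
After op 6 (add_cursor(3)): buffer="yfffzn" (len 6), cursors c4@3 c1@4 c2@4 c3@4, authorship .123..
After op 7 (move_left): buffer="yfffzn" (len 6), cursors c4@2 c1@3 c2@3 c3@3, authorship .123..
Authorship (.=original, N=cursor N): . 1 2 3 . .
Index 3: author = 3

Answer: cursor 3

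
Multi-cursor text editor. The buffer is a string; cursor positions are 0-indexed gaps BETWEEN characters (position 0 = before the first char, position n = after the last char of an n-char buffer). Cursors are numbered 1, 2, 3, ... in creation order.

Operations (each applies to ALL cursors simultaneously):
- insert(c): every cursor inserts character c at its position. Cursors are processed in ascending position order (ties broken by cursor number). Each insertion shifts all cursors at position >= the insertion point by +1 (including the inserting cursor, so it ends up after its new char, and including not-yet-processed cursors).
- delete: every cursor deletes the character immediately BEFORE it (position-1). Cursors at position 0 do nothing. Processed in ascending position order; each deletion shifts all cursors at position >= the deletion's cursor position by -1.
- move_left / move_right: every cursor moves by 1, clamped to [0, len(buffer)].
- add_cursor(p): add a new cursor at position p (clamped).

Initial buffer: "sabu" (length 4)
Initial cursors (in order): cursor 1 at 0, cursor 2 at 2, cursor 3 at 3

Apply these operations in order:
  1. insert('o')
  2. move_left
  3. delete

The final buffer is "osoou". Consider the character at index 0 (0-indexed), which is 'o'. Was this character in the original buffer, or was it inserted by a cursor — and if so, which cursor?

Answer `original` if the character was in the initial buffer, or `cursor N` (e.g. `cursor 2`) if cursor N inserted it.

After op 1 (insert('o')): buffer="osaobou" (len 7), cursors c1@1 c2@4 c3@6, authorship 1..2.3.
After op 2 (move_left): buffer="osaobou" (len 7), cursors c1@0 c2@3 c3@5, authorship 1..2.3.
After op 3 (delete): buffer="osoou" (len 5), cursors c1@0 c2@2 c3@3, authorship 1.23.
Authorship (.=original, N=cursor N): 1 . 2 3 .
Index 0: author = 1

Answer: cursor 1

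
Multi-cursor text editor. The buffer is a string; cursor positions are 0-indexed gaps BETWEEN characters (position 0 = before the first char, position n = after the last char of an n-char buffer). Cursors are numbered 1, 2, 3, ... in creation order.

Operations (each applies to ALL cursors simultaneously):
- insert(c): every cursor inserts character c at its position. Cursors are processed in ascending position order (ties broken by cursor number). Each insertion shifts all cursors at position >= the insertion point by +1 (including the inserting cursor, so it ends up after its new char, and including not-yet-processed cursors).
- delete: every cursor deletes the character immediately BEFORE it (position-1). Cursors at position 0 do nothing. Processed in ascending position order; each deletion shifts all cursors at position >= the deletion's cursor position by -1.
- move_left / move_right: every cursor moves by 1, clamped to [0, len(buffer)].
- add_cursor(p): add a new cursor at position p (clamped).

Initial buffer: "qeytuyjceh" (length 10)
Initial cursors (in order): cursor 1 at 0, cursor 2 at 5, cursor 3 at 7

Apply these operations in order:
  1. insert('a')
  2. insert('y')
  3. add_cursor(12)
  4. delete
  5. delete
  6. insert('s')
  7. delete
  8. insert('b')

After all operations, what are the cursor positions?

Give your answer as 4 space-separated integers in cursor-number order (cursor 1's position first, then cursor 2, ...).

After op 1 (insert('a')): buffer="aqeytuayjaceh" (len 13), cursors c1@1 c2@7 c3@10, authorship 1.....2..3...
After op 2 (insert('y')): buffer="ayqeytuayyjayceh" (len 16), cursors c1@2 c2@9 c3@13, authorship 11.....22..33...
After op 3 (add_cursor(12)): buffer="ayqeytuayyjayceh" (len 16), cursors c1@2 c2@9 c4@12 c3@13, authorship 11.....22..33...
After op 4 (delete): buffer="aqeytuayjceh" (len 12), cursors c1@1 c2@7 c3@9 c4@9, authorship 1.....2.....
After op 5 (delete): buffer="qeytuceh" (len 8), cursors c1@0 c2@5 c3@5 c4@5, authorship ........
After op 6 (insert('s')): buffer="sqeytusssceh" (len 12), cursors c1@1 c2@9 c3@9 c4@9, authorship 1.....234...
After op 7 (delete): buffer="qeytuceh" (len 8), cursors c1@0 c2@5 c3@5 c4@5, authorship ........
After op 8 (insert('b')): buffer="bqeytubbbceh" (len 12), cursors c1@1 c2@9 c3@9 c4@9, authorship 1.....234...

Answer: 1 9 9 9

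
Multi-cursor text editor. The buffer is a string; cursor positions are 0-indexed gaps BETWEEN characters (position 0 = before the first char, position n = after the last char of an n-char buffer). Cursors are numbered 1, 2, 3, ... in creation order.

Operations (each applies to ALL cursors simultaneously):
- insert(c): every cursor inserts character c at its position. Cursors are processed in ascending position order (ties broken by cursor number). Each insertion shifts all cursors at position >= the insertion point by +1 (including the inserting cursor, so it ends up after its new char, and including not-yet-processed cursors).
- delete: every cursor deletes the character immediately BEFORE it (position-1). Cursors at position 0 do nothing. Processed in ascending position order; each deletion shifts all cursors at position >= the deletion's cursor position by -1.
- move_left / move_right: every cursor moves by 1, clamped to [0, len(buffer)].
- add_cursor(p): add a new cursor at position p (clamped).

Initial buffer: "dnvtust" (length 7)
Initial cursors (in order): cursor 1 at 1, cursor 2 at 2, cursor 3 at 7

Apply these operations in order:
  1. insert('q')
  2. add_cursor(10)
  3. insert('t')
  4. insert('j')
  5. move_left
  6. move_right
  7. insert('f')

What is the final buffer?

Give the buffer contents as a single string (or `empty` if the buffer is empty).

Answer: dqtjfnqtjfvtustqttjjff

Derivation:
After op 1 (insert('q')): buffer="dqnqvtustq" (len 10), cursors c1@2 c2@4 c3@10, authorship .1.2.....3
After op 2 (add_cursor(10)): buffer="dqnqvtustq" (len 10), cursors c1@2 c2@4 c3@10 c4@10, authorship .1.2.....3
After op 3 (insert('t')): buffer="dqtnqtvtustqtt" (len 14), cursors c1@3 c2@6 c3@14 c4@14, authorship .11.22.....334
After op 4 (insert('j')): buffer="dqtjnqtjvtustqttjj" (len 18), cursors c1@4 c2@8 c3@18 c4@18, authorship .111.222.....33434
After op 5 (move_left): buffer="dqtjnqtjvtustqttjj" (len 18), cursors c1@3 c2@7 c3@17 c4@17, authorship .111.222.....33434
After op 6 (move_right): buffer="dqtjnqtjvtustqttjj" (len 18), cursors c1@4 c2@8 c3@18 c4@18, authorship .111.222.....33434
After op 7 (insert('f')): buffer="dqtjfnqtjfvtustqttjjff" (len 22), cursors c1@5 c2@10 c3@22 c4@22, authorship .1111.2222.....3343434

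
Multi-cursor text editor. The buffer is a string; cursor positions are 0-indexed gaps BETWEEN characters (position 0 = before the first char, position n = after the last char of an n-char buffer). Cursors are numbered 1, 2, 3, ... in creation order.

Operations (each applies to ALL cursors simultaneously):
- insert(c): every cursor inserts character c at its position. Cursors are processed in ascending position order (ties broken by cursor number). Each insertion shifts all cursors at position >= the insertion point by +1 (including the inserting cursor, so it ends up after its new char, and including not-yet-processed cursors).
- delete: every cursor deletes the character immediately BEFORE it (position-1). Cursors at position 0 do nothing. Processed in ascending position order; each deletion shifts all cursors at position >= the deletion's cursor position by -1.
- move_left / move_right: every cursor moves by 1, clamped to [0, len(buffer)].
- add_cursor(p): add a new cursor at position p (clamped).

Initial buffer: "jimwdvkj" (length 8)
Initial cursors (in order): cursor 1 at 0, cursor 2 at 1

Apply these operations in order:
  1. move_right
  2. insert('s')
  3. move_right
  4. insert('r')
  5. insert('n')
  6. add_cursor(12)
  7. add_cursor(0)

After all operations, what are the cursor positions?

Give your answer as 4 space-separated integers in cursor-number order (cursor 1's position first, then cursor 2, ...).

After op 1 (move_right): buffer="jimwdvkj" (len 8), cursors c1@1 c2@2, authorship ........
After op 2 (insert('s')): buffer="jsismwdvkj" (len 10), cursors c1@2 c2@4, authorship .1.2......
After op 3 (move_right): buffer="jsismwdvkj" (len 10), cursors c1@3 c2@5, authorship .1.2......
After op 4 (insert('r')): buffer="jsirsmrwdvkj" (len 12), cursors c1@4 c2@7, authorship .1.12.2.....
After op 5 (insert('n')): buffer="jsirnsmrnwdvkj" (len 14), cursors c1@5 c2@9, authorship .1.112.22.....
After op 6 (add_cursor(12)): buffer="jsirnsmrnwdvkj" (len 14), cursors c1@5 c2@9 c3@12, authorship .1.112.22.....
After op 7 (add_cursor(0)): buffer="jsirnsmrnwdvkj" (len 14), cursors c4@0 c1@5 c2@9 c3@12, authorship .1.112.22.....

Answer: 5 9 12 0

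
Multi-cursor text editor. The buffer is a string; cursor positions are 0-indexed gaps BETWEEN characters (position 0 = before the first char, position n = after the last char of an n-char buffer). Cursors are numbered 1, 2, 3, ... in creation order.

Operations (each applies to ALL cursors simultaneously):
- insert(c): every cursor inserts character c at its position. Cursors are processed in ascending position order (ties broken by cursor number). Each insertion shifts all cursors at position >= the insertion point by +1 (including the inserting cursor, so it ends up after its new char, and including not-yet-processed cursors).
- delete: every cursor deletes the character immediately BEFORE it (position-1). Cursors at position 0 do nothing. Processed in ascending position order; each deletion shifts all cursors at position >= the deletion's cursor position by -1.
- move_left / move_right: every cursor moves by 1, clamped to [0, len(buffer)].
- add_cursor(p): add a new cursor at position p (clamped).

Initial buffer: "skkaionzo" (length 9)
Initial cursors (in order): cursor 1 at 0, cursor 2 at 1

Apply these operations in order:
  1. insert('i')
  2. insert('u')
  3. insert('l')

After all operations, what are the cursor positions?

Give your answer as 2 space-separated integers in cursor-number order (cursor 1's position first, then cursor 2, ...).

After op 1 (insert('i')): buffer="isikkaionzo" (len 11), cursors c1@1 c2@3, authorship 1.2........
After op 2 (insert('u')): buffer="iusiukkaionzo" (len 13), cursors c1@2 c2@5, authorship 11.22........
After op 3 (insert('l')): buffer="iulsiulkkaionzo" (len 15), cursors c1@3 c2@7, authorship 111.222........

Answer: 3 7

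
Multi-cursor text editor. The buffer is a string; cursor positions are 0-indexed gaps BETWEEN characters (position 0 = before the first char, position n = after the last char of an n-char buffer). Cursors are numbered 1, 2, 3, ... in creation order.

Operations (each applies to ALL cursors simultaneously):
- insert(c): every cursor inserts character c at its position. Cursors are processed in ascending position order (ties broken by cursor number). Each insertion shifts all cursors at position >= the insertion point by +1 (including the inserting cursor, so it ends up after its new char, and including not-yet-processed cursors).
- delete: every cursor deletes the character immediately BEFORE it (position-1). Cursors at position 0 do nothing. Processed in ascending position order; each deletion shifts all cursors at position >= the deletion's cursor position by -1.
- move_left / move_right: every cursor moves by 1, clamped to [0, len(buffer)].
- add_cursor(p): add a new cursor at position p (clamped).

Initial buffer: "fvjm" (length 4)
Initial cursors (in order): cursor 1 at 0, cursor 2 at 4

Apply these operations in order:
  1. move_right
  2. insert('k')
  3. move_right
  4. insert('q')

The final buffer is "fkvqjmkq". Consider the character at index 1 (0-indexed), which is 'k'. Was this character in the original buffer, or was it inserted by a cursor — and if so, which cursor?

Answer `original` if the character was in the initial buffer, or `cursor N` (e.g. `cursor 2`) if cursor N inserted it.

Answer: cursor 1

Derivation:
After op 1 (move_right): buffer="fvjm" (len 4), cursors c1@1 c2@4, authorship ....
After op 2 (insert('k')): buffer="fkvjmk" (len 6), cursors c1@2 c2@6, authorship .1...2
After op 3 (move_right): buffer="fkvjmk" (len 6), cursors c1@3 c2@6, authorship .1...2
After op 4 (insert('q')): buffer="fkvqjmkq" (len 8), cursors c1@4 c2@8, authorship .1.1..22
Authorship (.=original, N=cursor N): . 1 . 1 . . 2 2
Index 1: author = 1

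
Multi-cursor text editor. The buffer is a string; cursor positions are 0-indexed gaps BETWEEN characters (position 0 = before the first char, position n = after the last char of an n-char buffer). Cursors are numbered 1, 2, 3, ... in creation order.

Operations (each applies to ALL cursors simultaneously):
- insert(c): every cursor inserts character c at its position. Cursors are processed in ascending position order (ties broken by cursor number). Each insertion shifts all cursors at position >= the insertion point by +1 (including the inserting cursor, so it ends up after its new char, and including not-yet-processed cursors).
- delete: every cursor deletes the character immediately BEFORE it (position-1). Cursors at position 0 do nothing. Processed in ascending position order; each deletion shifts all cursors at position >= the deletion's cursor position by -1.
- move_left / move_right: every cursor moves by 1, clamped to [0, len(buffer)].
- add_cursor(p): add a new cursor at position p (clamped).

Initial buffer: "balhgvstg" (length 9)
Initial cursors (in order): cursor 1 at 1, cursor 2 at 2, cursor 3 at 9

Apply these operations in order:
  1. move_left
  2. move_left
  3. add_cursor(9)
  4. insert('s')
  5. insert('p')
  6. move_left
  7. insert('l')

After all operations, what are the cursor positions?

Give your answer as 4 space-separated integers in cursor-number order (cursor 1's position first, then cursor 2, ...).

Answer: 5 5 15 20

Derivation:
After op 1 (move_left): buffer="balhgvstg" (len 9), cursors c1@0 c2@1 c3@8, authorship .........
After op 2 (move_left): buffer="balhgvstg" (len 9), cursors c1@0 c2@0 c3@7, authorship .........
After op 3 (add_cursor(9)): buffer="balhgvstg" (len 9), cursors c1@0 c2@0 c3@7 c4@9, authorship .........
After op 4 (insert('s')): buffer="ssbalhgvsstgs" (len 13), cursors c1@2 c2@2 c3@10 c4@13, authorship 12.......3..4
After op 5 (insert('p')): buffer="ssppbalhgvssptgsp" (len 17), cursors c1@4 c2@4 c3@13 c4@17, authorship 1212.......33..44
After op 6 (move_left): buffer="ssppbalhgvssptgsp" (len 17), cursors c1@3 c2@3 c3@12 c4@16, authorship 1212.......33..44
After op 7 (insert('l')): buffer="sspllpbalhgvsslptgslp" (len 21), cursors c1@5 c2@5 c3@15 c4@20, authorship 121122.......333..444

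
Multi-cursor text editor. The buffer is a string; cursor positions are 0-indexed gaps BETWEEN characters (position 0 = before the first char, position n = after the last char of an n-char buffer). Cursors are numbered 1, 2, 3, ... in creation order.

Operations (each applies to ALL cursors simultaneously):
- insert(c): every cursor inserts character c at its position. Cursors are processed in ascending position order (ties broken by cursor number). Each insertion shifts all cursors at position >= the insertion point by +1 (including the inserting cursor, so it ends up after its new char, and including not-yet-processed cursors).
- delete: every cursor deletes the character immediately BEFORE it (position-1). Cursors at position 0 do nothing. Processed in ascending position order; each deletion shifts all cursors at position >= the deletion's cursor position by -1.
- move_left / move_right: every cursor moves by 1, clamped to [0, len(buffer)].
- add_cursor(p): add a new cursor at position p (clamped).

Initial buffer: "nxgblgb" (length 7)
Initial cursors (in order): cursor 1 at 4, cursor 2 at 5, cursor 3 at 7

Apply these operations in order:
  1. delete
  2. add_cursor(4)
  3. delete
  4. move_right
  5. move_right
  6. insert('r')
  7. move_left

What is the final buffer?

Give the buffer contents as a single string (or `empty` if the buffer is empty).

Answer: rrrr

Derivation:
After op 1 (delete): buffer="nxgg" (len 4), cursors c1@3 c2@3 c3@4, authorship ....
After op 2 (add_cursor(4)): buffer="nxgg" (len 4), cursors c1@3 c2@3 c3@4 c4@4, authorship ....
After op 3 (delete): buffer="" (len 0), cursors c1@0 c2@0 c3@0 c4@0, authorship 
After op 4 (move_right): buffer="" (len 0), cursors c1@0 c2@0 c3@0 c4@0, authorship 
After op 5 (move_right): buffer="" (len 0), cursors c1@0 c2@0 c3@0 c4@0, authorship 
After op 6 (insert('r')): buffer="rrrr" (len 4), cursors c1@4 c2@4 c3@4 c4@4, authorship 1234
After op 7 (move_left): buffer="rrrr" (len 4), cursors c1@3 c2@3 c3@3 c4@3, authorship 1234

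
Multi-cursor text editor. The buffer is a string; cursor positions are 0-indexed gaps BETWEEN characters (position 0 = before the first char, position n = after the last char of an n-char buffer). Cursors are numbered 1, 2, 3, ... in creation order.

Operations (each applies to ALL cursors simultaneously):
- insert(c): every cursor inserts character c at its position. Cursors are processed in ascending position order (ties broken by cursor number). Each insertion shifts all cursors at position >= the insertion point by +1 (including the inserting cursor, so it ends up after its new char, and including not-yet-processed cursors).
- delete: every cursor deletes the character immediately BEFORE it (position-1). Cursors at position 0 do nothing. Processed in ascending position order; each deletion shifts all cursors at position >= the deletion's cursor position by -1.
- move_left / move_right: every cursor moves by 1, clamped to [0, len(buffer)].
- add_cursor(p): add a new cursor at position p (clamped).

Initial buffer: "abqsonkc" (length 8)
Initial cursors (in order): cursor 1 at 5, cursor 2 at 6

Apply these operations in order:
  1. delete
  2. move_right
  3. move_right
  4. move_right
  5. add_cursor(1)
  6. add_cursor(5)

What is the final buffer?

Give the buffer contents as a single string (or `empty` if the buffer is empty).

Answer: abqskc

Derivation:
After op 1 (delete): buffer="abqskc" (len 6), cursors c1@4 c2@4, authorship ......
After op 2 (move_right): buffer="abqskc" (len 6), cursors c1@5 c2@5, authorship ......
After op 3 (move_right): buffer="abqskc" (len 6), cursors c1@6 c2@6, authorship ......
After op 4 (move_right): buffer="abqskc" (len 6), cursors c1@6 c2@6, authorship ......
After op 5 (add_cursor(1)): buffer="abqskc" (len 6), cursors c3@1 c1@6 c2@6, authorship ......
After op 6 (add_cursor(5)): buffer="abqskc" (len 6), cursors c3@1 c4@5 c1@6 c2@6, authorship ......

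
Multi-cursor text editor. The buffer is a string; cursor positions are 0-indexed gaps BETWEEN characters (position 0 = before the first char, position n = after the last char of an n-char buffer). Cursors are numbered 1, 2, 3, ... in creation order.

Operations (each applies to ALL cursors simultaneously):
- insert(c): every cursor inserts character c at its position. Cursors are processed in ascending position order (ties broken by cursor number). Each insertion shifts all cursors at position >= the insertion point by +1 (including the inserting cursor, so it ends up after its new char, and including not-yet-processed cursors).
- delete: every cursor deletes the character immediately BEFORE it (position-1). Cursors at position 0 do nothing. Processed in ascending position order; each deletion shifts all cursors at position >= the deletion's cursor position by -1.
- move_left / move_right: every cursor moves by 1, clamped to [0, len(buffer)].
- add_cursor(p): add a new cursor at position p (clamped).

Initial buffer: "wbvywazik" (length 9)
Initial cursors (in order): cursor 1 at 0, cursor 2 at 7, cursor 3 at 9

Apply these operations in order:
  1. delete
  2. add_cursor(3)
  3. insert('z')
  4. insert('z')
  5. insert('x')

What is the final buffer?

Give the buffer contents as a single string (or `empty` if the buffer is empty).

Answer: zzxwbvzzxywazzxizzx

Derivation:
After op 1 (delete): buffer="wbvywai" (len 7), cursors c1@0 c2@6 c3@7, authorship .......
After op 2 (add_cursor(3)): buffer="wbvywai" (len 7), cursors c1@0 c4@3 c2@6 c3@7, authorship .......
After op 3 (insert('z')): buffer="zwbvzywaziz" (len 11), cursors c1@1 c4@5 c2@9 c3@11, authorship 1...4...2.3
After op 4 (insert('z')): buffer="zzwbvzzywazzizz" (len 15), cursors c1@2 c4@7 c2@12 c3@15, authorship 11...44...22.33
After op 5 (insert('x')): buffer="zzxwbvzzxywazzxizzx" (len 19), cursors c1@3 c4@9 c2@15 c3@19, authorship 111...444...222.333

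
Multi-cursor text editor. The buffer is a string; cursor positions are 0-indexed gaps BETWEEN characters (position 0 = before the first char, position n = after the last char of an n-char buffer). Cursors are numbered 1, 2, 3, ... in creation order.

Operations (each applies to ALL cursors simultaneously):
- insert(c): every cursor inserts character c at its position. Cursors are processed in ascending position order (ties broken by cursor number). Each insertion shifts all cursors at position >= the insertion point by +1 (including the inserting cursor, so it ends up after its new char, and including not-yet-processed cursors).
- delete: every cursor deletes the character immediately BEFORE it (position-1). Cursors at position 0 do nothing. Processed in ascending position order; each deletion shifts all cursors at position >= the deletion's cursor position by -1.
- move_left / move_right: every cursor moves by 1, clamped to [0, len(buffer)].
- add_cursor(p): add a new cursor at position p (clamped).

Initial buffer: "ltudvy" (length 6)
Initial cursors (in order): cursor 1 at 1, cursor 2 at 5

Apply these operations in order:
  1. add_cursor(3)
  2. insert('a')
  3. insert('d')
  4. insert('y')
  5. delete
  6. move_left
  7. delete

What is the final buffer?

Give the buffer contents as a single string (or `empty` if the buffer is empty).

Answer: ldtuddvdy

Derivation:
After op 1 (add_cursor(3)): buffer="ltudvy" (len 6), cursors c1@1 c3@3 c2@5, authorship ......
After op 2 (insert('a')): buffer="latuadvay" (len 9), cursors c1@2 c3@5 c2@8, authorship .1..3..2.
After op 3 (insert('d')): buffer="ladtuaddvady" (len 12), cursors c1@3 c3@7 c2@11, authorship .11..33..22.
After op 4 (insert('y')): buffer="ladytuadydvadyy" (len 15), cursors c1@4 c3@9 c2@14, authorship .111..333..222.
After op 5 (delete): buffer="ladtuaddvady" (len 12), cursors c1@3 c3@7 c2@11, authorship .11..33..22.
After op 6 (move_left): buffer="ladtuaddvady" (len 12), cursors c1@2 c3@6 c2@10, authorship .11..33..22.
After op 7 (delete): buffer="ldtuddvdy" (len 9), cursors c1@1 c3@4 c2@7, authorship .1..3..2.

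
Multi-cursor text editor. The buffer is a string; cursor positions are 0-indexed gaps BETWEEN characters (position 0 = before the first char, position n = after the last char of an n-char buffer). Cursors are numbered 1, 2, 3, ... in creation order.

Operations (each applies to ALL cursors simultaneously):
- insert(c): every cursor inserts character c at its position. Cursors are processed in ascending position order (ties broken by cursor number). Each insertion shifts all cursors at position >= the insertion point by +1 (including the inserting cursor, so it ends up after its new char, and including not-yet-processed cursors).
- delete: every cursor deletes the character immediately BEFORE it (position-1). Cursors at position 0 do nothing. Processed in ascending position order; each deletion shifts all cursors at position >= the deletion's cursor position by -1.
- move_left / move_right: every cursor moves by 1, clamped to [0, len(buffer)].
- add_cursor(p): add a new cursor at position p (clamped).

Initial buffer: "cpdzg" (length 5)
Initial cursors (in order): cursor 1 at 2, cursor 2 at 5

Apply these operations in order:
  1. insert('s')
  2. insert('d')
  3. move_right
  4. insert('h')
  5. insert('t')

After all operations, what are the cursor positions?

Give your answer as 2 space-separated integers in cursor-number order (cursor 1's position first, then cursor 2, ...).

Answer: 7 13

Derivation:
After op 1 (insert('s')): buffer="cpsdzgs" (len 7), cursors c1@3 c2@7, authorship ..1...2
After op 2 (insert('d')): buffer="cpsddzgsd" (len 9), cursors c1@4 c2@9, authorship ..11...22
After op 3 (move_right): buffer="cpsddzgsd" (len 9), cursors c1@5 c2@9, authorship ..11...22
After op 4 (insert('h')): buffer="cpsddhzgsdh" (len 11), cursors c1@6 c2@11, authorship ..11.1..222
After op 5 (insert('t')): buffer="cpsddhtzgsdht" (len 13), cursors c1@7 c2@13, authorship ..11.11..2222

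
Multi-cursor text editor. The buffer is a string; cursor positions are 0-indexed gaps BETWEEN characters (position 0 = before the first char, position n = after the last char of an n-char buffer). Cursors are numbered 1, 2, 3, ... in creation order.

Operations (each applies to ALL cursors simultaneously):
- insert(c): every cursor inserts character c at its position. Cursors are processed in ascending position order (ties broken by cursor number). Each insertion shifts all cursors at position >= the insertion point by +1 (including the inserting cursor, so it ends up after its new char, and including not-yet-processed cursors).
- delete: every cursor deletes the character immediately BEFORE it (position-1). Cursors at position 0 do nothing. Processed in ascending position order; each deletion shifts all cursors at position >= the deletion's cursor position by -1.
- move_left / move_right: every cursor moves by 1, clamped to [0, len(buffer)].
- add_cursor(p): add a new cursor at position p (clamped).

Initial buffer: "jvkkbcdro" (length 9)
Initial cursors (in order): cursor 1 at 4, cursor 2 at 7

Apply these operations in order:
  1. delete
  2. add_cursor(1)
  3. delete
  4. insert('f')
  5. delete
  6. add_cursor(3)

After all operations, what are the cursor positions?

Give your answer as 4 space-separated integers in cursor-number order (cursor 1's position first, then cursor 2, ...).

Answer: 1 2 0 3

Derivation:
After op 1 (delete): buffer="jvkbcro" (len 7), cursors c1@3 c2@5, authorship .......
After op 2 (add_cursor(1)): buffer="jvkbcro" (len 7), cursors c3@1 c1@3 c2@5, authorship .......
After op 3 (delete): buffer="vbro" (len 4), cursors c3@0 c1@1 c2@2, authorship ....
After op 4 (insert('f')): buffer="fvfbfro" (len 7), cursors c3@1 c1@3 c2@5, authorship 3.1.2..
After op 5 (delete): buffer="vbro" (len 4), cursors c3@0 c1@1 c2@2, authorship ....
After op 6 (add_cursor(3)): buffer="vbro" (len 4), cursors c3@0 c1@1 c2@2 c4@3, authorship ....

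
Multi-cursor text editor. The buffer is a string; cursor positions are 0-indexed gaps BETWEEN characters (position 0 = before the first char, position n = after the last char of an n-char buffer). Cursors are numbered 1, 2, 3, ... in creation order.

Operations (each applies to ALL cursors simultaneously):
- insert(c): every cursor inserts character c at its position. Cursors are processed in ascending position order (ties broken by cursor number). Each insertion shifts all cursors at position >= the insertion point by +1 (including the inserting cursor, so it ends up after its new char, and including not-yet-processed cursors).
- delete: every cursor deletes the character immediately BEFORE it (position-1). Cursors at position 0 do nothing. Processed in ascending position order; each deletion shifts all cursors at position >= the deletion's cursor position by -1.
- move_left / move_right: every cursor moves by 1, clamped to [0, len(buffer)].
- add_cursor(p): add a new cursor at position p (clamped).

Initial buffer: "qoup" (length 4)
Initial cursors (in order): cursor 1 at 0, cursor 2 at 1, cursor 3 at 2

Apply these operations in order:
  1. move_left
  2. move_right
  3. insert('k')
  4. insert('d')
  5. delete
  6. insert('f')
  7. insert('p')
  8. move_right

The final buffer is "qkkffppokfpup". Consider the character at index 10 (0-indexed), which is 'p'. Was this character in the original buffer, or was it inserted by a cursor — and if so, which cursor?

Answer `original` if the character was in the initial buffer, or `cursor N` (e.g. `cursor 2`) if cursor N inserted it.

Answer: cursor 3

Derivation:
After op 1 (move_left): buffer="qoup" (len 4), cursors c1@0 c2@0 c3@1, authorship ....
After op 2 (move_right): buffer="qoup" (len 4), cursors c1@1 c2@1 c3@2, authorship ....
After op 3 (insert('k')): buffer="qkkokup" (len 7), cursors c1@3 c2@3 c3@5, authorship .12.3..
After op 4 (insert('d')): buffer="qkkddokdup" (len 10), cursors c1@5 c2@5 c3@8, authorship .1212.33..
After op 5 (delete): buffer="qkkokup" (len 7), cursors c1@3 c2@3 c3@5, authorship .12.3..
After op 6 (insert('f')): buffer="qkkffokfup" (len 10), cursors c1@5 c2@5 c3@8, authorship .1212.33..
After op 7 (insert('p')): buffer="qkkffppokfpup" (len 13), cursors c1@7 c2@7 c3@11, authorship .121212.333..
After op 8 (move_right): buffer="qkkffppokfpup" (len 13), cursors c1@8 c2@8 c3@12, authorship .121212.333..
Authorship (.=original, N=cursor N): . 1 2 1 2 1 2 . 3 3 3 . .
Index 10: author = 3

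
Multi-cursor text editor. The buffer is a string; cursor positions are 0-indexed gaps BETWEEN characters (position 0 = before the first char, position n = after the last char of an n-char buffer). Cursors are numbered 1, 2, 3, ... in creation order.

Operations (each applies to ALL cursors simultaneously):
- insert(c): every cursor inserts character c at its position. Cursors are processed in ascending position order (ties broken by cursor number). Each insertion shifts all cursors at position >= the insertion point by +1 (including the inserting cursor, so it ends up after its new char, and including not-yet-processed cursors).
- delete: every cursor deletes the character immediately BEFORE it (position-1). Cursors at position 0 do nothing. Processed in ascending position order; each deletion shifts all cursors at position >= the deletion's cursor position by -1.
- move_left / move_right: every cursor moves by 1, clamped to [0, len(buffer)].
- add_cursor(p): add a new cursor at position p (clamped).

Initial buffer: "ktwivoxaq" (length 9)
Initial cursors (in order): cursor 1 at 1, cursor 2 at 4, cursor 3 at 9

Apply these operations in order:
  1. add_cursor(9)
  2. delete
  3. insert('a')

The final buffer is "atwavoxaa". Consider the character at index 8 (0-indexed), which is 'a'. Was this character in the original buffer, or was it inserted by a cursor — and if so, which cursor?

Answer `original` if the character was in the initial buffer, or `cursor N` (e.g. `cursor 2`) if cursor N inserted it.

After op 1 (add_cursor(9)): buffer="ktwivoxaq" (len 9), cursors c1@1 c2@4 c3@9 c4@9, authorship .........
After op 2 (delete): buffer="twvox" (len 5), cursors c1@0 c2@2 c3@5 c4@5, authorship .....
After op 3 (insert('a')): buffer="atwavoxaa" (len 9), cursors c1@1 c2@4 c3@9 c4@9, authorship 1..2...34
Authorship (.=original, N=cursor N): 1 . . 2 . . . 3 4
Index 8: author = 4

Answer: cursor 4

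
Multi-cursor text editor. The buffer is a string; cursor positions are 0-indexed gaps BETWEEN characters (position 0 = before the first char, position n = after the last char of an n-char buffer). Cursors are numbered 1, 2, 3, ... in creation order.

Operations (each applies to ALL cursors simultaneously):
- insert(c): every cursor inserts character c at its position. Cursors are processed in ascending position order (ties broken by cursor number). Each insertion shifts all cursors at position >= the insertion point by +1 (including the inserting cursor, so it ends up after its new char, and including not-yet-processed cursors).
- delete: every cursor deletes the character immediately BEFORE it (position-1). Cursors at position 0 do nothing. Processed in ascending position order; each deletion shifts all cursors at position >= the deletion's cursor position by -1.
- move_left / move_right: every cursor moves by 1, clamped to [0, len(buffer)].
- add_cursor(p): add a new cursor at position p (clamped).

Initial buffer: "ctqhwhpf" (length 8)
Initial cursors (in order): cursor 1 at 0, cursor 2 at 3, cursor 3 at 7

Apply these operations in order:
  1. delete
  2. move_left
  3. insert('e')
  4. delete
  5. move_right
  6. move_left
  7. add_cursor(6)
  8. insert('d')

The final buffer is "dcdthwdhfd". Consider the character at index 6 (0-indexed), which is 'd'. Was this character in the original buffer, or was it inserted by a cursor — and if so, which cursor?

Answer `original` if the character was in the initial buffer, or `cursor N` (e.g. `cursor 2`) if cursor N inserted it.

Answer: cursor 3

Derivation:
After op 1 (delete): buffer="cthwhf" (len 6), cursors c1@0 c2@2 c3@5, authorship ......
After op 2 (move_left): buffer="cthwhf" (len 6), cursors c1@0 c2@1 c3@4, authorship ......
After op 3 (insert('e')): buffer="ecethwehf" (len 9), cursors c1@1 c2@3 c3@7, authorship 1.2...3..
After op 4 (delete): buffer="cthwhf" (len 6), cursors c1@0 c2@1 c3@4, authorship ......
After op 5 (move_right): buffer="cthwhf" (len 6), cursors c1@1 c2@2 c3@5, authorship ......
After op 6 (move_left): buffer="cthwhf" (len 6), cursors c1@0 c2@1 c3@4, authorship ......
After op 7 (add_cursor(6)): buffer="cthwhf" (len 6), cursors c1@0 c2@1 c3@4 c4@6, authorship ......
After op 8 (insert('d')): buffer="dcdthwdhfd" (len 10), cursors c1@1 c2@3 c3@7 c4@10, authorship 1.2...3..4
Authorship (.=original, N=cursor N): 1 . 2 . . . 3 . . 4
Index 6: author = 3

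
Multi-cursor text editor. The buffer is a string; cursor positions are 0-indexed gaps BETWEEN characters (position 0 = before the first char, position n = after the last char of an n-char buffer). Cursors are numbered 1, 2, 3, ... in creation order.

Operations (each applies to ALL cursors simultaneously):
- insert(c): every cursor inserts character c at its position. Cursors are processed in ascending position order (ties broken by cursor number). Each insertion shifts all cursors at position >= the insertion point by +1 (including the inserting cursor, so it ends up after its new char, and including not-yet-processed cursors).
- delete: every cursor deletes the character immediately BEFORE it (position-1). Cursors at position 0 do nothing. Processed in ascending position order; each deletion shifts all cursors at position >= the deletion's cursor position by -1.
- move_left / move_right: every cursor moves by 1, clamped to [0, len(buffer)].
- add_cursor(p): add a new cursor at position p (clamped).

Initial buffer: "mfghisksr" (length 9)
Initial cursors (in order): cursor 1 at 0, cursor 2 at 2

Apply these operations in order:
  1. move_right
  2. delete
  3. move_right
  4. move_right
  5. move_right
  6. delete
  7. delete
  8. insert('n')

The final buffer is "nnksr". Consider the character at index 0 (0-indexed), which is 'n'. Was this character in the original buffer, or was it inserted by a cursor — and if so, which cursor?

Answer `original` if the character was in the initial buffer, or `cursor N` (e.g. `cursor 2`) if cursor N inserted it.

Answer: cursor 1

Derivation:
After op 1 (move_right): buffer="mfghisksr" (len 9), cursors c1@1 c2@3, authorship .........
After op 2 (delete): buffer="fhisksr" (len 7), cursors c1@0 c2@1, authorship .......
After op 3 (move_right): buffer="fhisksr" (len 7), cursors c1@1 c2@2, authorship .......
After op 4 (move_right): buffer="fhisksr" (len 7), cursors c1@2 c2@3, authorship .......
After op 5 (move_right): buffer="fhisksr" (len 7), cursors c1@3 c2@4, authorship .......
After op 6 (delete): buffer="fhksr" (len 5), cursors c1@2 c2@2, authorship .....
After op 7 (delete): buffer="ksr" (len 3), cursors c1@0 c2@0, authorship ...
After op 8 (insert('n')): buffer="nnksr" (len 5), cursors c1@2 c2@2, authorship 12...
Authorship (.=original, N=cursor N): 1 2 . . .
Index 0: author = 1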